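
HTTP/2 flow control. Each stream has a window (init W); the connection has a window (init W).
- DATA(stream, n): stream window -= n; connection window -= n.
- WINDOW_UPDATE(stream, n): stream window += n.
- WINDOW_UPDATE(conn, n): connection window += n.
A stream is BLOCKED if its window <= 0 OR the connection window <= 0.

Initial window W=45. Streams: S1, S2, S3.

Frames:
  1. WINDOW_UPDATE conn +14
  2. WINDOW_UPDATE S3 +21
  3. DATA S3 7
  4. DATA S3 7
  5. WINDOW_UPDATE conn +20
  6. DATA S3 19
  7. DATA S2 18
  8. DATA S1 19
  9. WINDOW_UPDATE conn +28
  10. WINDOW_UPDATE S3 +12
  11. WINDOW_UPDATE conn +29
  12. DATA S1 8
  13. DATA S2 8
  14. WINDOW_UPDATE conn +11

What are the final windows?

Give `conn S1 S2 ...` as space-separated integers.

Op 1: conn=59 S1=45 S2=45 S3=45 blocked=[]
Op 2: conn=59 S1=45 S2=45 S3=66 blocked=[]
Op 3: conn=52 S1=45 S2=45 S3=59 blocked=[]
Op 4: conn=45 S1=45 S2=45 S3=52 blocked=[]
Op 5: conn=65 S1=45 S2=45 S3=52 blocked=[]
Op 6: conn=46 S1=45 S2=45 S3=33 blocked=[]
Op 7: conn=28 S1=45 S2=27 S3=33 blocked=[]
Op 8: conn=9 S1=26 S2=27 S3=33 blocked=[]
Op 9: conn=37 S1=26 S2=27 S3=33 blocked=[]
Op 10: conn=37 S1=26 S2=27 S3=45 blocked=[]
Op 11: conn=66 S1=26 S2=27 S3=45 blocked=[]
Op 12: conn=58 S1=18 S2=27 S3=45 blocked=[]
Op 13: conn=50 S1=18 S2=19 S3=45 blocked=[]
Op 14: conn=61 S1=18 S2=19 S3=45 blocked=[]

Answer: 61 18 19 45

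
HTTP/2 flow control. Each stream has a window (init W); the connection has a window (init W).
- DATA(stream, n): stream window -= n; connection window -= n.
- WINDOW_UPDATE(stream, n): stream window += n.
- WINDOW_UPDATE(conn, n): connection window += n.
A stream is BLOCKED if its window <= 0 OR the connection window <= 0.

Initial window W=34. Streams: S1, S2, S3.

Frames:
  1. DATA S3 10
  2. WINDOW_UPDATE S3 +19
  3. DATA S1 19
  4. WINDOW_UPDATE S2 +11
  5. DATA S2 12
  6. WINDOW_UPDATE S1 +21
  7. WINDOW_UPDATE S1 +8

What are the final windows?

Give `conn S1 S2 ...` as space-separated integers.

Answer: -7 44 33 43

Derivation:
Op 1: conn=24 S1=34 S2=34 S3=24 blocked=[]
Op 2: conn=24 S1=34 S2=34 S3=43 blocked=[]
Op 3: conn=5 S1=15 S2=34 S3=43 blocked=[]
Op 4: conn=5 S1=15 S2=45 S3=43 blocked=[]
Op 5: conn=-7 S1=15 S2=33 S3=43 blocked=[1, 2, 3]
Op 6: conn=-7 S1=36 S2=33 S3=43 blocked=[1, 2, 3]
Op 7: conn=-7 S1=44 S2=33 S3=43 blocked=[1, 2, 3]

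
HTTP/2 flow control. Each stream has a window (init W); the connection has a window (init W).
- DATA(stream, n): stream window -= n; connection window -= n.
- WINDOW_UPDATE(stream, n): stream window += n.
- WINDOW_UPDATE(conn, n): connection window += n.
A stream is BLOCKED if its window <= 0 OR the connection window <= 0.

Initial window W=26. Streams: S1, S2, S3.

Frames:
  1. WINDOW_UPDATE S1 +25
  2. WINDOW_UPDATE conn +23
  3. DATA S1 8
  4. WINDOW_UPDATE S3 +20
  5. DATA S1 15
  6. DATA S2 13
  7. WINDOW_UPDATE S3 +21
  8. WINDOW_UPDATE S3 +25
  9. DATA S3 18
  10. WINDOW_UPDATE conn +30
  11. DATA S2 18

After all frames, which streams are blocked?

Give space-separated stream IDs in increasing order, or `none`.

Answer: S2

Derivation:
Op 1: conn=26 S1=51 S2=26 S3=26 blocked=[]
Op 2: conn=49 S1=51 S2=26 S3=26 blocked=[]
Op 3: conn=41 S1=43 S2=26 S3=26 blocked=[]
Op 4: conn=41 S1=43 S2=26 S3=46 blocked=[]
Op 5: conn=26 S1=28 S2=26 S3=46 blocked=[]
Op 6: conn=13 S1=28 S2=13 S3=46 blocked=[]
Op 7: conn=13 S1=28 S2=13 S3=67 blocked=[]
Op 8: conn=13 S1=28 S2=13 S3=92 blocked=[]
Op 9: conn=-5 S1=28 S2=13 S3=74 blocked=[1, 2, 3]
Op 10: conn=25 S1=28 S2=13 S3=74 blocked=[]
Op 11: conn=7 S1=28 S2=-5 S3=74 blocked=[2]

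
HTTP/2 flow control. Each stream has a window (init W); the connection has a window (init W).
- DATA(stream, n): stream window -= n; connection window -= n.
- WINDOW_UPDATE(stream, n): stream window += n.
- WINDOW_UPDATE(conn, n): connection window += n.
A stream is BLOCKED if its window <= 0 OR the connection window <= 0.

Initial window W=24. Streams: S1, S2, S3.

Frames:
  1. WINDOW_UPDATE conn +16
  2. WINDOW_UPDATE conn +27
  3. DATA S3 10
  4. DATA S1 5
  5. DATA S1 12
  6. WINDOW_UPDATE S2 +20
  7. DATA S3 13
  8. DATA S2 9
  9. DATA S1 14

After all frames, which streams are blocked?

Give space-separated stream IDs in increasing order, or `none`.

Answer: S1

Derivation:
Op 1: conn=40 S1=24 S2=24 S3=24 blocked=[]
Op 2: conn=67 S1=24 S2=24 S3=24 blocked=[]
Op 3: conn=57 S1=24 S2=24 S3=14 blocked=[]
Op 4: conn=52 S1=19 S2=24 S3=14 blocked=[]
Op 5: conn=40 S1=7 S2=24 S3=14 blocked=[]
Op 6: conn=40 S1=7 S2=44 S3=14 blocked=[]
Op 7: conn=27 S1=7 S2=44 S3=1 blocked=[]
Op 8: conn=18 S1=7 S2=35 S3=1 blocked=[]
Op 9: conn=4 S1=-7 S2=35 S3=1 blocked=[1]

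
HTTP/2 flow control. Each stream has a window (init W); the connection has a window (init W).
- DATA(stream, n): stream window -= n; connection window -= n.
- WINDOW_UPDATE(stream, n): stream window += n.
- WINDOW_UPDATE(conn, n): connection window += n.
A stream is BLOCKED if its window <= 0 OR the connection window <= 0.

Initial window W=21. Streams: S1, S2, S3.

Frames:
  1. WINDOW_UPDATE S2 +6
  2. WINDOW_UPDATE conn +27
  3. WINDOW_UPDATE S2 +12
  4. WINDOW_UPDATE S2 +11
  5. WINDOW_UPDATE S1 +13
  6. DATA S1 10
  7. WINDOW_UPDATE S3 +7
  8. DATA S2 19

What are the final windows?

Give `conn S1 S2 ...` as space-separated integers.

Op 1: conn=21 S1=21 S2=27 S3=21 blocked=[]
Op 2: conn=48 S1=21 S2=27 S3=21 blocked=[]
Op 3: conn=48 S1=21 S2=39 S3=21 blocked=[]
Op 4: conn=48 S1=21 S2=50 S3=21 blocked=[]
Op 5: conn=48 S1=34 S2=50 S3=21 blocked=[]
Op 6: conn=38 S1=24 S2=50 S3=21 blocked=[]
Op 7: conn=38 S1=24 S2=50 S3=28 blocked=[]
Op 8: conn=19 S1=24 S2=31 S3=28 blocked=[]

Answer: 19 24 31 28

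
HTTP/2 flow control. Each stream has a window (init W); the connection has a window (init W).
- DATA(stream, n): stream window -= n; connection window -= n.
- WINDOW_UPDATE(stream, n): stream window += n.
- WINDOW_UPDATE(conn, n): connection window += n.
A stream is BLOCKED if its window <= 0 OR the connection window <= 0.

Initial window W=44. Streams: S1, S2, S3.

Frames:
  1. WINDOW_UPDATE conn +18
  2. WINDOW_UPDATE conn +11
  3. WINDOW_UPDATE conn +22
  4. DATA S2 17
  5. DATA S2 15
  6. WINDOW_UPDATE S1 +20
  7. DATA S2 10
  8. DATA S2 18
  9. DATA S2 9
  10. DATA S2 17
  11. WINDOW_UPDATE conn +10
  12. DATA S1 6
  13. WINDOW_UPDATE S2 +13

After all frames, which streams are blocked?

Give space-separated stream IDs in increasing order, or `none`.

Answer: S2

Derivation:
Op 1: conn=62 S1=44 S2=44 S3=44 blocked=[]
Op 2: conn=73 S1=44 S2=44 S3=44 blocked=[]
Op 3: conn=95 S1=44 S2=44 S3=44 blocked=[]
Op 4: conn=78 S1=44 S2=27 S3=44 blocked=[]
Op 5: conn=63 S1=44 S2=12 S3=44 blocked=[]
Op 6: conn=63 S1=64 S2=12 S3=44 blocked=[]
Op 7: conn=53 S1=64 S2=2 S3=44 blocked=[]
Op 8: conn=35 S1=64 S2=-16 S3=44 blocked=[2]
Op 9: conn=26 S1=64 S2=-25 S3=44 blocked=[2]
Op 10: conn=9 S1=64 S2=-42 S3=44 blocked=[2]
Op 11: conn=19 S1=64 S2=-42 S3=44 blocked=[2]
Op 12: conn=13 S1=58 S2=-42 S3=44 blocked=[2]
Op 13: conn=13 S1=58 S2=-29 S3=44 blocked=[2]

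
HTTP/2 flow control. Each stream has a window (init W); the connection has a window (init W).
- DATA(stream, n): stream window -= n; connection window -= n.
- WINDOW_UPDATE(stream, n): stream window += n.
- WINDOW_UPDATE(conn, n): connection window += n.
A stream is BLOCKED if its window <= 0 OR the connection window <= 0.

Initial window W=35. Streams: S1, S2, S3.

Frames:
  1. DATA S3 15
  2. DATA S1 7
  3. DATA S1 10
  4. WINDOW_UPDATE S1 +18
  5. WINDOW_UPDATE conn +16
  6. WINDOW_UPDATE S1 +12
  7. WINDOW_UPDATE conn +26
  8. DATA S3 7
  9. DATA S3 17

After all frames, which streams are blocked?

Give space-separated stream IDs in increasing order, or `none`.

Answer: S3

Derivation:
Op 1: conn=20 S1=35 S2=35 S3=20 blocked=[]
Op 2: conn=13 S1=28 S2=35 S3=20 blocked=[]
Op 3: conn=3 S1=18 S2=35 S3=20 blocked=[]
Op 4: conn=3 S1=36 S2=35 S3=20 blocked=[]
Op 5: conn=19 S1=36 S2=35 S3=20 blocked=[]
Op 6: conn=19 S1=48 S2=35 S3=20 blocked=[]
Op 7: conn=45 S1=48 S2=35 S3=20 blocked=[]
Op 8: conn=38 S1=48 S2=35 S3=13 blocked=[]
Op 9: conn=21 S1=48 S2=35 S3=-4 blocked=[3]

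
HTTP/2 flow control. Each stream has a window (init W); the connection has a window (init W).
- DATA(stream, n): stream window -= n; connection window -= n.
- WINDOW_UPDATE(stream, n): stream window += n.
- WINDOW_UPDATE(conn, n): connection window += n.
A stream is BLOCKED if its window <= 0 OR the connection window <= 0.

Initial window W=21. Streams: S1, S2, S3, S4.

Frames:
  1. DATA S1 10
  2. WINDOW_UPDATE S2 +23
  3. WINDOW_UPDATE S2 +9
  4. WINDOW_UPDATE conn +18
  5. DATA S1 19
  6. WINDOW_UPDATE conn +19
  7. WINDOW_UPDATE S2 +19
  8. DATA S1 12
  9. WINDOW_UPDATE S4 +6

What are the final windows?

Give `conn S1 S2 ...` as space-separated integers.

Answer: 17 -20 72 21 27

Derivation:
Op 1: conn=11 S1=11 S2=21 S3=21 S4=21 blocked=[]
Op 2: conn=11 S1=11 S2=44 S3=21 S4=21 blocked=[]
Op 3: conn=11 S1=11 S2=53 S3=21 S4=21 blocked=[]
Op 4: conn=29 S1=11 S2=53 S3=21 S4=21 blocked=[]
Op 5: conn=10 S1=-8 S2=53 S3=21 S4=21 blocked=[1]
Op 6: conn=29 S1=-8 S2=53 S3=21 S4=21 blocked=[1]
Op 7: conn=29 S1=-8 S2=72 S3=21 S4=21 blocked=[1]
Op 8: conn=17 S1=-20 S2=72 S3=21 S4=21 blocked=[1]
Op 9: conn=17 S1=-20 S2=72 S3=21 S4=27 blocked=[1]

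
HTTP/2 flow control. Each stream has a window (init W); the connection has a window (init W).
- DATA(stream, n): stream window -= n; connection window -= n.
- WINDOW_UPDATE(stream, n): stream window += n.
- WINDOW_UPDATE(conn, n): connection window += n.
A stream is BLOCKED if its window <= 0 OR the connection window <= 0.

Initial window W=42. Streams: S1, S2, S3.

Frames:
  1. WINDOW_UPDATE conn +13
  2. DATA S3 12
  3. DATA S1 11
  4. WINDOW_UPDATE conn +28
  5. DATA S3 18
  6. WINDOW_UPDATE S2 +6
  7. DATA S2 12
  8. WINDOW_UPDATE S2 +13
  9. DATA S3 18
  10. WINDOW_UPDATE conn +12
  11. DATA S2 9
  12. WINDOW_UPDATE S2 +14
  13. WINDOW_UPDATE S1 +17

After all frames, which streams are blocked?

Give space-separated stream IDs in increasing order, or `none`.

Answer: S3

Derivation:
Op 1: conn=55 S1=42 S2=42 S3=42 blocked=[]
Op 2: conn=43 S1=42 S2=42 S3=30 blocked=[]
Op 3: conn=32 S1=31 S2=42 S3=30 blocked=[]
Op 4: conn=60 S1=31 S2=42 S3=30 blocked=[]
Op 5: conn=42 S1=31 S2=42 S3=12 blocked=[]
Op 6: conn=42 S1=31 S2=48 S3=12 blocked=[]
Op 7: conn=30 S1=31 S2=36 S3=12 blocked=[]
Op 8: conn=30 S1=31 S2=49 S3=12 blocked=[]
Op 9: conn=12 S1=31 S2=49 S3=-6 blocked=[3]
Op 10: conn=24 S1=31 S2=49 S3=-6 blocked=[3]
Op 11: conn=15 S1=31 S2=40 S3=-6 blocked=[3]
Op 12: conn=15 S1=31 S2=54 S3=-6 blocked=[3]
Op 13: conn=15 S1=48 S2=54 S3=-6 blocked=[3]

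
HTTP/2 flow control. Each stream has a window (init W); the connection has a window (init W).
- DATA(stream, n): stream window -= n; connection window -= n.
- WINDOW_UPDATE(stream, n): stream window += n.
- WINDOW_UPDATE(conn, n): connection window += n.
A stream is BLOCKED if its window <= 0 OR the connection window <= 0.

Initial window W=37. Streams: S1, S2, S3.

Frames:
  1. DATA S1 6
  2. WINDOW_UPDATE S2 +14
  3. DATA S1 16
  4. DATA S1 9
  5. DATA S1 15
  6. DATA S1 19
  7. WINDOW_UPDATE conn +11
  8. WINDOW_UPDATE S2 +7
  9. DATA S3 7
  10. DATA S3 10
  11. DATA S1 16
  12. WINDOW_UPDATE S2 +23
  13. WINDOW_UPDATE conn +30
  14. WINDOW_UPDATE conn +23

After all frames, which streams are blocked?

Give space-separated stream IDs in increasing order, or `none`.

Op 1: conn=31 S1=31 S2=37 S3=37 blocked=[]
Op 2: conn=31 S1=31 S2=51 S3=37 blocked=[]
Op 3: conn=15 S1=15 S2=51 S3=37 blocked=[]
Op 4: conn=6 S1=6 S2=51 S3=37 blocked=[]
Op 5: conn=-9 S1=-9 S2=51 S3=37 blocked=[1, 2, 3]
Op 6: conn=-28 S1=-28 S2=51 S3=37 blocked=[1, 2, 3]
Op 7: conn=-17 S1=-28 S2=51 S3=37 blocked=[1, 2, 3]
Op 8: conn=-17 S1=-28 S2=58 S3=37 blocked=[1, 2, 3]
Op 9: conn=-24 S1=-28 S2=58 S3=30 blocked=[1, 2, 3]
Op 10: conn=-34 S1=-28 S2=58 S3=20 blocked=[1, 2, 3]
Op 11: conn=-50 S1=-44 S2=58 S3=20 blocked=[1, 2, 3]
Op 12: conn=-50 S1=-44 S2=81 S3=20 blocked=[1, 2, 3]
Op 13: conn=-20 S1=-44 S2=81 S3=20 blocked=[1, 2, 3]
Op 14: conn=3 S1=-44 S2=81 S3=20 blocked=[1]

Answer: S1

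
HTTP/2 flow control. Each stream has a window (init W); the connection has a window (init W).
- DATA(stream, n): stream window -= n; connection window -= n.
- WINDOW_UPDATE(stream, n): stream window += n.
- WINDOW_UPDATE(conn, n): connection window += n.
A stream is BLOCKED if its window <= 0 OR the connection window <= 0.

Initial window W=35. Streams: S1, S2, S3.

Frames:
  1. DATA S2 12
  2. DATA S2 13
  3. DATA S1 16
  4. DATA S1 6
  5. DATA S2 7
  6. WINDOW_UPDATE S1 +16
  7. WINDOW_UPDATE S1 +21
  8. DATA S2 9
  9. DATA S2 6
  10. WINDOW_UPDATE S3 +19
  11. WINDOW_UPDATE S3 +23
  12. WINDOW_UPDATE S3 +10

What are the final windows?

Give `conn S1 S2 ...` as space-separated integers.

Op 1: conn=23 S1=35 S2=23 S3=35 blocked=[]
Op 2: conn=10 S1=35 S2=10 S3=35 blocked=[]
Op 3: conn=-6 S1=19 S2=10 S3=35 blocked=[1, 2, 3]
Op 4: conn=-12 S1=13 S2=10 S3=35 blocked=[1, 2, 3]
Op 5: conn=-19 S1=13 S2=3 S3=35 blocked=[1, 2, 3]
Op 6: conn=-19 S1=29 S2=3 S3=35 blocked=[1, 2, 3]
Op 7: conn=-19 S1=50 S2=3 S3=35 blocked=[1, 2, 3]
Op 8: conn=-28 S1=50 S2=-6 S3=35 blocked=[1, 2, 3]
Op 9: conn=-34 S1=50 S2=-12 S3=35 blocked=[1, 2, 3]
Op 10: conn=-34 S1=50 S2=-12 S3=54 blocked=[1, 2, 3]
Op 11: conn=-34 S1=50 S2=-12 S3=77 blocked=[1, 2, 3]
Op 12: conn=-34 S1=50 S2=-12 S3=87 blocked=[1, 2, 3]

Answer: -34 50 -12 87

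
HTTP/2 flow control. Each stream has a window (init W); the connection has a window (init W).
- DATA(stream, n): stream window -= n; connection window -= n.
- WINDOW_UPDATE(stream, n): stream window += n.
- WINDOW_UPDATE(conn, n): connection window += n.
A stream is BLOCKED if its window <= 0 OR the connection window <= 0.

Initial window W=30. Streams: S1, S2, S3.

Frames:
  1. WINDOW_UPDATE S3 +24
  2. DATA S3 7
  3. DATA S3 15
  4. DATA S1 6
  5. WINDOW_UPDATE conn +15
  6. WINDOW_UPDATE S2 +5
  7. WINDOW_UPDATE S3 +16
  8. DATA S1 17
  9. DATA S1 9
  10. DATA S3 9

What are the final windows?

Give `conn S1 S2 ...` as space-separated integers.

Op 1: conn=30 S1=30 S2=30 S3=54 blocked=[]
Op 2: conn=23 S1=30 S2=30 S3=47 blocked=[]
Op 3: conn=8 S1=30 S2=30 S3=32 blocked=[]
Op 4: conn=2 S1=24 S2=30 S3=32 blocked=[]
Op 5: conn=17 S1=24 S2=30 S3=32 blocked=[]
Op 6: conn=17 S1=24 S2=35 S3=32 blocked=[]
Op 7: conn=17 S1=24 S2=35 S3=48 blocked=[]
Op 8: conn=0 S1=7 S2=35 S3=48 blocked=[1, 2, 3]
Op 9: conn=-9 S1=-2 S2=35 S3=48 blocked=[1, 2, 3]
Op 10: conn=-18 S1=-2 S2=35 S3=39 blocked=[1, 2, 3]

Answer: -18 -2 35 39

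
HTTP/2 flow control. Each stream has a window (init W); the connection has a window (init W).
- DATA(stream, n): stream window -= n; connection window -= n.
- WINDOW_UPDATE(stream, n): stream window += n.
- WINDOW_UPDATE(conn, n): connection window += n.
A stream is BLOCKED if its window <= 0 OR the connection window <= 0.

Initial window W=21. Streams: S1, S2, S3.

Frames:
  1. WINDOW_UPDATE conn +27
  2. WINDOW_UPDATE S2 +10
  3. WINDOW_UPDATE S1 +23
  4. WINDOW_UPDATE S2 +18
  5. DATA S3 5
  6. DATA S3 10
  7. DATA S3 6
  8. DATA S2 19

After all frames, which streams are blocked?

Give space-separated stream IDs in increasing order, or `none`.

Op 1: conn=48 S1=21 S2=21 S3=21 blocked=[]
Op 2: conn=48 S1=21 S2=31 S3=21 blocked=[]
Op 3: conn=48 S1=44 S2=31 S3=21 blocked=[]
Op 4: conn=48 S1=44 S2=49 S3=21 blocked=[]
Op 5: conn=43 S1=44 S2=49 S3=16 blocked=[]
Op 6: conn=33 S1=44 S2=49 S3=6 blocked=[]
Op 7: conn=27 S1=44 S2=49 S3=0 blocked=[3]
Op 8: conn=8 S1=44 S2=30 S3=0 blocked=[3]

Answer: S3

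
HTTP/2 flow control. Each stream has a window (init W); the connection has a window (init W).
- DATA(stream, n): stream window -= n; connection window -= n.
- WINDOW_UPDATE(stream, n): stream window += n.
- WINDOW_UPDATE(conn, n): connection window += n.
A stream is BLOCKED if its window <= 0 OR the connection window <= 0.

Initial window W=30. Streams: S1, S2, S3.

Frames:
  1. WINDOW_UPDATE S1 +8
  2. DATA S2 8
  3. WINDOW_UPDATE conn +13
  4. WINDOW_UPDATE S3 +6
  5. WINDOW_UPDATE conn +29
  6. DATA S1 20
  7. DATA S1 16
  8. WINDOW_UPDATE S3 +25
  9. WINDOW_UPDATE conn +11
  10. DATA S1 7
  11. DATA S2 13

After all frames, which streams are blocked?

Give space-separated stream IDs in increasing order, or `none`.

Op 1: conn=30 S1=38 S2=30 S3=30 blocked=[]
Op 2: conn=22 S1=38 S2=22 S3=30 blocked=[]
Op 3: conn=35 S1=38 S2=22 S3=30 blocked=[]
Op 4: conn=35 S1=38 S2=22 S3=36 blocked=[]
Op 5: conn=64 S1=38 S2=22 S3=36 blocked=[]
Op 6: conn=44 S1=18 S2=22 S3=36 blocked=[]
Op 7: conn=28 S1=2 S2=22 S3=36 blocked=[]
Op 8: conn=28 S1=2 S2=22 S3=61 blocked=[]
Op 9: conn=39 S1=2 S2=22 S3=61 blocked=[]
Op 10: conn=32 S1=-5 S2=22 S3=61 blocked=[1]
Op 11: conn=19 S1=-5 S2=9 S3=61 blocked=[1]

Answer: S1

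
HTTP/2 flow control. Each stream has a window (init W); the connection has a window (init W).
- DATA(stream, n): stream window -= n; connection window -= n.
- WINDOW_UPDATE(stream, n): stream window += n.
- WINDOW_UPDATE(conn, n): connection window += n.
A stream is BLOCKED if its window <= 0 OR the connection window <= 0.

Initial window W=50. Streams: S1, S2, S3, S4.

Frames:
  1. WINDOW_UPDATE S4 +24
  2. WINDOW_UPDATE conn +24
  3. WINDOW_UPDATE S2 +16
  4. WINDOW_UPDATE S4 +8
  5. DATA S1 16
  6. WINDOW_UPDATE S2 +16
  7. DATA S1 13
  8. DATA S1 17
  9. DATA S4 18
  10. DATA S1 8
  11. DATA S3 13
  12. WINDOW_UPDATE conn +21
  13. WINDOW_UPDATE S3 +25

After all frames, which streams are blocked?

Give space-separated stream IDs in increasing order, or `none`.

Op 1: conn=50 S1=50 S2=50 S3=50 S4=74 blocked=[]
Op 2: conn=74 S1=50 S2=50 S3=50 S4=74 blocked=[]
Op 3: conn=74 S1=50 S2=66 S3=50 S4=74 blocked=[]
Op 4: conn=74 S1=50 S2=66 S3=50 S4=82 blocked=[]
Op 5: conn=58 S1=34 S2=66 S3=50 S4=82 blocked=[]
Op 6: conn=58 S1=34 S2=82 S3=50 S4=82 blocked=[]
Op 7: conn=45 S1=21 S2=82 S3=50 S4=82 blocked=[]
Op 8: conn=28 S1=4 S2=82 S3=50 S4=82 blocked=[]
Op 9: conn=10 S1=4 S2=82 S3=50 S4=64 blocked=[]
Op 10: conn=2 S1=-4 S2=82 S3=50 S4=64 blocked=[1]
Op 11: conn=-11 S1=-4 S2=82 S3=37 S4=64 blocked=[1, 2, 3, 4]
Op 12: conn=10 S1=-4 S2=82 S3=37 S4=64 blocked=[1]
Op 13: conn=10 S1=-4 S2=82 S3=62 S4=64 blocked=[1]

Answer: S1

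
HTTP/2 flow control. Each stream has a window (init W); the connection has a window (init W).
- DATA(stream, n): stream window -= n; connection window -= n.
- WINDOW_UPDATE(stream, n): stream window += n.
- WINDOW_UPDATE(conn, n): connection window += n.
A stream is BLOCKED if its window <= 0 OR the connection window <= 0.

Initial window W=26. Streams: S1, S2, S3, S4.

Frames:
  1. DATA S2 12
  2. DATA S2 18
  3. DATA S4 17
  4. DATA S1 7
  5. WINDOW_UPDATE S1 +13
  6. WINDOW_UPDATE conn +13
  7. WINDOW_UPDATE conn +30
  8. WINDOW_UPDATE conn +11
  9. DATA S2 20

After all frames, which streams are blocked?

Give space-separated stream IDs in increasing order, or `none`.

Answer: S2

Derivation:
Op 1: conn=14 S1=26 S2=14 S3=26 S4=26 blocked=[]
Op 2: conn=-4 S1=26 S2=-4 S3=26 S4=26 blocked=[1, 2, 3, 4]
Op 3: conn=-21 S1=26 S2=-4 S3=26 S4=9 blocked=[1, 2, 3, 4]
Op 4: conn=-28 S1=19 S2=-4 S3=26 S4=9 blocked=[1, 2, 3, 4]
Op 5: conn=-28 S1=32 S2=-4 S3=26 S4=9 blocked=[1, 2, 3, 4]
Op 6: conn=-15 S1=32 S2=-4 S3=26 S4=9 blocked=[1, 2, 3, 4]
Op 7: conn=15 S1=32 S2=-4 S3=26 S4=9 blocked=[2]
Op 8: conn=26 S1=32 S2=-4 S3=26 S4=9 blocked=[2]
Op 9: conn=6 S1=32 S2=-24 S3=26 S4=9 blocked=[2]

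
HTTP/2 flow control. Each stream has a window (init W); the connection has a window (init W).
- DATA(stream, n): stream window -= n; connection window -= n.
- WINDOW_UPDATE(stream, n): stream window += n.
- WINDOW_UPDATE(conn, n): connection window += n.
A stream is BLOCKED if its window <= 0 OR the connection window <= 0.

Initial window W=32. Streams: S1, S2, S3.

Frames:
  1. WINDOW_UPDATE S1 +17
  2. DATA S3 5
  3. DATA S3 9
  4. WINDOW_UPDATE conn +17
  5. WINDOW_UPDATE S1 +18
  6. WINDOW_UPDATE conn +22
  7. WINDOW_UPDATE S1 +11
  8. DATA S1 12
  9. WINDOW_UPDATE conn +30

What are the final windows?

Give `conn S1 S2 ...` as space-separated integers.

Op 1: conn=32 S1=49 S2=32 S3=32 blocked=[]
Op 2: conn=27 S1=49 S2=32 S3=27 blocked=[]
Op 3: conn=18 S1=49 S2=32 S3=18 blocked=[]
Op 4: conn=35 S1=49 S2=32 S3=18 blocked=[]
Op 5: conn=35 S1=67 S2=32 S3=18 blocked=[]
Op 6: conn=57 S1=67 S2=32 S3=18 blocked=[]
Op 7: conn=57 S1=78 S2=32 S3=18 blocked=[]
Op 8: conn=45 S1=66 S2=32 S3=18 blocked=[]
Op 9: conn=75 S1=66 S2=32 S3=18 blocked=[]

Answer: 75 66 32 18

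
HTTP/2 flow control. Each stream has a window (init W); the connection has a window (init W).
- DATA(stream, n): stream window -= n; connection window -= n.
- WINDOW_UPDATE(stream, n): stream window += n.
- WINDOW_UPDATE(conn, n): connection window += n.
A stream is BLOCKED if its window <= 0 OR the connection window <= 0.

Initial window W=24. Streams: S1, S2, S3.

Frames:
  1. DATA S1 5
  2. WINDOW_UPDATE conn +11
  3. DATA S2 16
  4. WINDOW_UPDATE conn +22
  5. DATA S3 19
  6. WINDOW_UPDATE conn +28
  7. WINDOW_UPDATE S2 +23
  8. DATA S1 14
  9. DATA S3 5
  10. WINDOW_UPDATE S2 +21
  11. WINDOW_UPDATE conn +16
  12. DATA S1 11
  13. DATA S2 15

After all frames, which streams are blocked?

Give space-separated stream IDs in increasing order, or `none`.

Answer: S1 S3

Derivation:
Op 1: conn=19 S1=19 S2=24 S3=24 blocked=[]
Op 2: conn=30 S1=19 S2=24 S3=24 blocked=[]
Op 3: conn=14 S1=19 S2=8 S3=24 blocked=[]
Op 4: conn=36 S1=19 S2=8 S3=24 blocked=[]
Op 5: conn=17 S1=19 S2=8 S3=5 blocked=[]
Op 6: conn=45 S1=19 S2=8 S3=5 blocked=[]
Op 7: conn=45 S1=19 S2=31 S3=5 blocked=[]
Op 8: conn=31 S1=5 S2=31 S3=5 blocked=[]
Op 9: conn=26 S1=5 S2=31 S3=0 blocked=[3]
Op 10: conn=26 S1=5 S2=52 S3=0 blocked=[3]
Op 11: conn=42 S1=5 S2=52 S3=0 blocked=[3]
Op 12: conn=31 S1=-6 S2=52 S3=0 blocked=[1, 3]
Op 13: conn=16 S1=-6 S2=37 S3=0 blocked=[1, 3]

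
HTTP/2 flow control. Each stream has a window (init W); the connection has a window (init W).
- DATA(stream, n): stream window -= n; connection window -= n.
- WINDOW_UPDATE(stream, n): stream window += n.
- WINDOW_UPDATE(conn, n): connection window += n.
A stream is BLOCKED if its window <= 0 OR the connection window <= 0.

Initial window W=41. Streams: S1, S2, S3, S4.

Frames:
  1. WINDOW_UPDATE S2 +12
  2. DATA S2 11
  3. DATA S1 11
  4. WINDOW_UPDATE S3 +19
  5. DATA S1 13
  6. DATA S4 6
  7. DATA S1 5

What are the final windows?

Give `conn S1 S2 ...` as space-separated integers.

Answer: -5 12 42 60 35

Derivation:
Op 1: conn=41 S1=41 S2=53 S3=41 S4=41 blocked=[]
Op 2: conn=30 S1=41 S2=42 S3=41 S4=41 blocked=[]
Op 3: conn=19 S1=30 S2=42 S3=41 S4=41 blocked=[]
Op 4: conn=19 S1=30 S2=42 S3=60 S4=41 blocked=[]
Op 5: conn=6 S1=17 S2=42 S3=60 S4=41 blocked=[]
Op 6: conn=0 S1=17 S2=42 S3=60 S4=35 blocked=[1, 2, 3, 4]
Op 7: conn=-5 S1=12 S2=42 S3=60 S4=35 blocked=[1, 2, 3, 4]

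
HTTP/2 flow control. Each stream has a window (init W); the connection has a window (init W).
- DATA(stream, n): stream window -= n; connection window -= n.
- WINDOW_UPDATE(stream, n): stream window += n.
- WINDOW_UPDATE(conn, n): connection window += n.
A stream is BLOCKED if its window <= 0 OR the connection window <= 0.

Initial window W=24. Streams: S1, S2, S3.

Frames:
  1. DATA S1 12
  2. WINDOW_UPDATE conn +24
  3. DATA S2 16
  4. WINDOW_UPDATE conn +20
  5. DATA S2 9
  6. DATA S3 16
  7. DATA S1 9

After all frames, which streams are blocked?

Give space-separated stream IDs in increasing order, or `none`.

Op 1: conn=12 S1=12 S2=24 S3=24 blocked=[]
Op 2: conn=36 S1=12 S2=24 S3=24 blocked=[]
Op 3: conn=20 S1=12 S2=8 S3=24 blocked=[]
Op 4: conn=40 S1=12 S2=8 S3=24 blocked=[]
Op 5: conn=31 S1=12 S2=-1 S3=24 blocked=[2]
Op 6: conn=15 S1=12 S2=-1 S3=8 blocked=[2]
Op 7: conn=6 S1=3 S2=-1 S3=8 blocked=[2]

Answer: S2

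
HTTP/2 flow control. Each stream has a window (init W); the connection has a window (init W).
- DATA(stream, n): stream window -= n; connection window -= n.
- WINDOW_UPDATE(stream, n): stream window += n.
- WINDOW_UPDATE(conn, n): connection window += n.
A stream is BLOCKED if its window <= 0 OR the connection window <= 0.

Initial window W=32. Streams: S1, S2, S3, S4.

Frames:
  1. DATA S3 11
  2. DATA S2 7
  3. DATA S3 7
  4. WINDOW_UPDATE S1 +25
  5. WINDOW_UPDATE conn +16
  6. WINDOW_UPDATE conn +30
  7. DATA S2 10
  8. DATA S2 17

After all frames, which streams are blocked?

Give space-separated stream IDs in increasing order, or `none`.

Answer: S2

Derivation:
Op 1: conn=21 S1=32 S2=32 S3=21 S4=32 blocked=[]
Op 2: conn=14 S1=32 S2=25 S3=21 S4=32 blocked=[]
Op 3: conn=7 S1=32 S2=25 S3=14 S4=32 blocked=[]
Op 4: conn=7 S1=57 S2=25 S3=14 S4=32 blocked=[]
Op 5: conn=23 S1=57 S2=25 S3=14 S4=32 blocked=[]
Op 6: conn=53 S1=57 S2=25 S3=14 S4=32 blocked=[]
Op 7: conn=43 S1=57 S2=15 S3=14 S4=32 blocked=[]
Op 8: conn=26 S1=57 S2=-2 S3=14 S4=32 blocked=[2]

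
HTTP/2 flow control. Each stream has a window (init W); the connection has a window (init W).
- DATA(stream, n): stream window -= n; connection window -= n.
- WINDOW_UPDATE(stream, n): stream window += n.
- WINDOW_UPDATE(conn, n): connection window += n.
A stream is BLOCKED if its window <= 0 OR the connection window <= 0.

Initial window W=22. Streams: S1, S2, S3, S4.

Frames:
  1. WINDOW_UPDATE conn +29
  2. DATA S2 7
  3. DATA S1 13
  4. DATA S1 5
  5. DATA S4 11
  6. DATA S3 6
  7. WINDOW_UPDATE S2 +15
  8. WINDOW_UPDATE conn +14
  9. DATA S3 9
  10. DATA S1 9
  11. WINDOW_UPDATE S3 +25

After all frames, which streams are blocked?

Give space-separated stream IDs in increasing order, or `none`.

Answer: S1

Derivation:
Op 1: conn=51 S1=22 S2=22 S3=22 S4=22 blocked=[]
Op 2: conn=44 S1=22 S2=15 S3=22 S4=22 blocked=[]
Op 3: conn=31 S1=9 S2=15 S3=22 S4=22 blocked=[]
Op 4: conn=26 S1=4 S2=15 S3=22 S4=22 blocked=[]
Op 5: conn=15 S1=4 S2=15 S3=22 S4=11 blocked=[]
Op 6: conn=9 S1=4 S2=15 S3=16 S4=11 blocked=[]
Op 7: conn=9 S1=4 S2=30 S3=16 S4=11 blocked=[]
Op 8: conn=23 S1=4 S2=30 S3=16 S4=11 blocked=[]
Op 9: conn=14 S1=4 S2=30 S3=7 S4=11 blocked=[]
Op 10: conn=5 S1=-5 S2=30 S3=7 S4=11 blocked=[1]
Op 11: conn=5 S1=-5 S2=30 S3=32 S4=11 blocked=[1]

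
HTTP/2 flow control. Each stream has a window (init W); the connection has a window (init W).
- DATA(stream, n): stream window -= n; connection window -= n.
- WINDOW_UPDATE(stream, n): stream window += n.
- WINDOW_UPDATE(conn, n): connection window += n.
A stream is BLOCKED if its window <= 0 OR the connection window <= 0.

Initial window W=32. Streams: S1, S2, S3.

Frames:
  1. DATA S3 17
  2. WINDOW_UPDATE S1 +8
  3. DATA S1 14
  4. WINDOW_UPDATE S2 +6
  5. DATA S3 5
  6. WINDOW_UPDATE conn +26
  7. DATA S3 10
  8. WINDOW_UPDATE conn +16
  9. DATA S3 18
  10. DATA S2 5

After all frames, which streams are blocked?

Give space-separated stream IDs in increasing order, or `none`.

Answer: S3

Derivation:
Op 1: conn=15 S1=32 S2=32 S3=15 blocked=[]
Op 2: conn=15 S1=40 S2=32 S3=15 blocked=[]
Op 3: conn=1 S1=26 S2=32 S3=15 blocked=[]
Op 4: conn=1 S1=26 S2=38 S3=15 blocked=[]
Op 5: conn=-4 S1=26 S2=38 S3=10 blocked=[1, 2, 3]
Op 6: conn=22 S1=26 S2=38 S3=10 blocked=[]
Op 7: conn=12 S1=26 S2=38 S3=0 blocked=[3]
Op 8: conn=28 S1=26 S2=38 S3=0 blocked=[3]
Op 9: conn=10 S1=26 S2=38 S3=-18 blocked=[3]
Op 10: conn=5 S1=26 S2=33 S3=-18 blocked=[3]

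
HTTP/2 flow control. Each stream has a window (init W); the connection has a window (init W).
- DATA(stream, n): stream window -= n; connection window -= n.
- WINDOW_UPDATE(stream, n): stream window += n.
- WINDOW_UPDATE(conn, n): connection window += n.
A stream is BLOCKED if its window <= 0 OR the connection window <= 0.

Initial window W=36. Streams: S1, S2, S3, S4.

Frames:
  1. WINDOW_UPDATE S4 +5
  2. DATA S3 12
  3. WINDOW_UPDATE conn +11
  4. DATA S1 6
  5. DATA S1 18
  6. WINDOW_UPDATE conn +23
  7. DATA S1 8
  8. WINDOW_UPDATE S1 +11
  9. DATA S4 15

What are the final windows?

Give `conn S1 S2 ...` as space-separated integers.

Answer: 11 15 36 24 26

Derivation:
Op 1: conn=36 S1=36 S2=36 S3=36 S4=41 blocked=[]
Op 2: conn=24 S1=36 S2=36 S3=24 S4=41 blocked=[]
Op 3: conn=35 S1=36 S2=36 S3=24 S4=41 blocked=[]
Op 4: conn=29 S1=30 S2=36 S3=24 S4=41 blocked=[]
Op 5: conn=11 S1=12 S2=36 S3=24 S4=41 blocked=[]
Op 6: conn=34 S1=12 S2=36 S3=24 S4=41 blocked=[]
Op 7: conn=26 S1=4 S2=36 S3=24 S4=41 blocked=[]
Op 8: conn=26 S1=15 S2=36 S3=24 S4=41 blocked=[]
Op 9: conn=11 S1=15 S2=36 S3=24 S4=26 blocked=[]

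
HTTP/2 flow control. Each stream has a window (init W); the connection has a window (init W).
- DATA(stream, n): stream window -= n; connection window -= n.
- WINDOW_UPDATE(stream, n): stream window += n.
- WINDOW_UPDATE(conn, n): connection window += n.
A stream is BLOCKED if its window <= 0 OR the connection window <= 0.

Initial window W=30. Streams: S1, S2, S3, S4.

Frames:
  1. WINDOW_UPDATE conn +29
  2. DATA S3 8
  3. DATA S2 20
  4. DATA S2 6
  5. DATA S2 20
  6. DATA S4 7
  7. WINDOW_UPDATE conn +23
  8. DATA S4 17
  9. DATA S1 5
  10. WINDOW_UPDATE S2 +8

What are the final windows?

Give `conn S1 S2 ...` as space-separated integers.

Answer: -1 25 -8 22 6

Derivation:
Op 1: conn=59 S1=30 S2=30 S3=30 S4=30 blocked=[]
Op 2: conn=51 S1=30 S2=30 S3=22 S4=30 blocked=[]
Op 3: conn=31 S1=30 S2=10 S3=22 S4=30 blocked=[]
Op 4: conn=25 S1=30 S2=4 S3=22 S4=30 blocked=[]
Op 5: conn=5 S1=30 S2=-16 S3=22 S4=30 blocked=[2]
Op 6: conn=-2 S1=30 S2=-16 S3=22 S4=23 blocked=[1, 2, 3, 4]
Op 7: conn=21 S1=30 S2=-16 S3=22 S4=23 blocked=[2]
Op 8: conn=4 S1=30 S2=-16 S3=22 S4=6 blocked=[2]
Op 9: conn=-1 S1=25 S2=-16 S3=22 S4=6 blocked=[1, 2, 3, 4]
Op 10: conn=-1 S1=25 S2=-8 S3=22 S4=6 blocked=[1, 2, 3, 4]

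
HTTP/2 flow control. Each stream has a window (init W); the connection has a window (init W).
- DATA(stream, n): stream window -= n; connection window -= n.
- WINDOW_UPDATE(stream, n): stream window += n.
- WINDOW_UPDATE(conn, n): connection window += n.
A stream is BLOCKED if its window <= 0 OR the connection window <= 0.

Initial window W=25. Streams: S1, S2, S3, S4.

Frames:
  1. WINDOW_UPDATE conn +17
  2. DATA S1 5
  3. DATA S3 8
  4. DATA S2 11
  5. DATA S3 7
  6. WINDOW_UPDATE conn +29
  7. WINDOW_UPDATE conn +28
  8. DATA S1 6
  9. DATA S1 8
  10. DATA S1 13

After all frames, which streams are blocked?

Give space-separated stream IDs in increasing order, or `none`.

Answer: S1

Derivation:
Op 1: conn=42 S1=25 S2=25 S3=25 S4=25 blocked=[]
Op 2: conn=37 S1=20 S2=25 S3=25 S4=25 blocked=[]
Op 3: conn=29 S1=20 S2=25 S3=17 S4=25 blocked=[]
Op 4: conn=18 S1=20 S2=14 S3=17 S4=25 blocked=[]
Op 5: conn=11 S1=20 S2=14 S3=10 S4=25 blocked=[]
Op 6: conn=40 S1=20 S2=14 S3=10 S4=25 blocked=[]
Op 7: conn=68 S1=20 S2=14 S3=10 S4=25 blocked=[]
Op 8: conn=62 S1=14 S2=14 S3=10 S4=25 blocked=[]
Op 9: conn=54 S1=6 S2=14 S3=10 S4=25 blocked=[]
Op 10: conn=41 S1=-7 S2=14 S3=10 S4=25 blocked=[1]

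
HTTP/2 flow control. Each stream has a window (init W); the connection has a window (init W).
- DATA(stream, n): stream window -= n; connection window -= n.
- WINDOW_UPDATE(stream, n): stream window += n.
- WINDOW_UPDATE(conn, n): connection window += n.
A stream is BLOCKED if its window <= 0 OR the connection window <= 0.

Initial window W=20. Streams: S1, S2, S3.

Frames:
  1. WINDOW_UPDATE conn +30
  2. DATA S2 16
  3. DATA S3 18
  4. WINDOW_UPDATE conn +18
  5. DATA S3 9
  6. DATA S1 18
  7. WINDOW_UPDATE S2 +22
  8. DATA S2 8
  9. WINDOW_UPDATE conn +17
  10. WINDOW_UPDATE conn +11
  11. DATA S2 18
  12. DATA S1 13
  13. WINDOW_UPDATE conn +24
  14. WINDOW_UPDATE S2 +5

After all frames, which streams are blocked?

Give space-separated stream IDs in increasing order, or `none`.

Answer: S1 S3

Derivation:
Op 1: conn=50 S1=20 S2=20 S3=20 blocked=[]
Op 2: conn=34 S1=20 S2=4 S3=20 blocked=[]
Op 3: conn=16 S1=20 S2=4 S3=2 blocked=[]
Op 4: conn=34 S1=20 S2=4 S3=2 blocked=[]
Op 5: conn=25 S1=20 S2=4 S3=-7 blocked=[3]
Op 6: conn=7 S1=2 S2=4 S3=-7 blocked=[3]
Op 7: conn=7 S1=2 S2=26 S3=-7 blocked=[3]
Op 8: conn=-1 S1=2 S2=18 S3=-7 blocked=[1, 2, 3]
Op 9: conn=16 S1=2 S2=18 S3=-7 blocked=[3]
Op 10: conn=27 S1=2 S2=18 S3=-7 blocked=[3]
Op 11: conn=9 S1=2 S2=0 S3=-7 blocked=[2, 3]
Op 12: conn=-4 S1=-11 S2=0 S3=-7 blocked=[1, 2, 3]
Op 13: conn=20 S1=-11 S2=0 S3=-7 blocked=[1, 2, 3]
Op 14: conn=20 S1=-11 S2=5 S3=-7 blocked=[1, 3]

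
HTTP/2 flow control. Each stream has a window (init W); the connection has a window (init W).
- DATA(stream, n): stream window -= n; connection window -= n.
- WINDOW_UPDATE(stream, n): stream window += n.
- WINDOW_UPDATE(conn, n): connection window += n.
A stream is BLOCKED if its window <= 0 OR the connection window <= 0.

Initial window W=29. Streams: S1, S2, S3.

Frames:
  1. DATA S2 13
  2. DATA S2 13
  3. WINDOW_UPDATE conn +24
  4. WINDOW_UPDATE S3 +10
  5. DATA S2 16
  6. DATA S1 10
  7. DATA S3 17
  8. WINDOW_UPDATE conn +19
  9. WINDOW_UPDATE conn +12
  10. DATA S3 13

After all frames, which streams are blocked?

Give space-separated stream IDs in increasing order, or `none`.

Answer: S2

Derivation:
Op 1: conn=16 S1=29 S2=16 S3=29 blocked=[]
Op 2: conn=3 S1=29 S2=3 S3=29 blocked=[]
Op 3: conn=27 S1=29 S2=3 S3=29 blocked=[]
Op 4: conn=27 S1=29 S2=3 S3=39 blocked=[]
Op 5: conn=11 S1=29 S2=-13 S3=39 blocked=[2]
Op 6: conn=1 S1=19 S2=-13 S3=39 blocked=[2]
Op 7: conn=-16 S1=19 S2=-13 S3=22 blocked=[1, 2, 3]
Op 8: conn=3 S1=19 S2=-13 S3=22 blocked=[2]
Op 9: conn=15 S1=19 S2=-13 S3=22 blocked=[2]
Op 10: conn=2 S1=19 S2=-13 S3=9 blocked=[2]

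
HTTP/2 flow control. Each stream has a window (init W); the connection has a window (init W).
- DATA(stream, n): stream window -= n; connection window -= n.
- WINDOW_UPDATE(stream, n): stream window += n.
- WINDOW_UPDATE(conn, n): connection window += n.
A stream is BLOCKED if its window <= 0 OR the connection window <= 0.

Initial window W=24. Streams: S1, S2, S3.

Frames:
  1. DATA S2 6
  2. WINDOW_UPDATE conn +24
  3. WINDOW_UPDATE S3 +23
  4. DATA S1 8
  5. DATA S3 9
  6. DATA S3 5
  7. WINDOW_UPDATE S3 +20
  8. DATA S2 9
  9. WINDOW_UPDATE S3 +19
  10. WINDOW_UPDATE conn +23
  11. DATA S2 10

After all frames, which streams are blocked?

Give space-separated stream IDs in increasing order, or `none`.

Answer: S2

Derivation:
Op 1: conn=18 S1=24 S2=18 S3=24 blocked=[]
Op 2: conn=42 S1=24 S2=18 S3=24 blocked=[]
Op 3: conn=42 S1=24 S2=18 S3=47 blocked=[]
Op 4: conn=34 S1=16 S2=18 S3=47 blocked=[]
Op 5: conn=25 S1=16 S2=18 S3=38 blocked=[]
Op 6: conn=20 S1=16 S2=18 S3=33 blocked=[]
Op 7: conn=20 S1=16 S2=18 S3=53 blocked=[]
Op 8: conn=11 S1=16 S2=9 S3=53 blocked=[]
Op 9: conn=11 S1=16 S2=9 S3=72 blocked=[]
Op 10: conn=34 S1=16 S2=9 S3=72 blocked=[]
Op 11: conn=24 S1=16 S2=-1 S3=72 blocked=[2]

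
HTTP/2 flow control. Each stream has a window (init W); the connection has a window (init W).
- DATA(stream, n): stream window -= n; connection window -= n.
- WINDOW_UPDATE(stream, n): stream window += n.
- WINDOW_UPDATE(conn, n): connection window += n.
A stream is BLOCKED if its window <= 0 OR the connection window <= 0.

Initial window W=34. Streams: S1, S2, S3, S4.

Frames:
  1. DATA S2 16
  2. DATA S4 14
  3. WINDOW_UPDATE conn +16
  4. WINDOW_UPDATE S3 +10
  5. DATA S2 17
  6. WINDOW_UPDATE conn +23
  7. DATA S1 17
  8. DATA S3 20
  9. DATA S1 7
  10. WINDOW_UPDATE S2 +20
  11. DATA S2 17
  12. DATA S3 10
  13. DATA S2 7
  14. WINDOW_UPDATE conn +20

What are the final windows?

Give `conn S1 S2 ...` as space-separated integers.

Answer: -32 10 -3 14 20

Derivation:
Op 1: conn=18 S1=34 S2=18 S3=34 S4=34 blocked=[]
Op 2: conn=4 S1=34 S2=18 S3=34 S4=20 blocked=[]
Op 3: conn=20 S1=34 S2=18 S3=34 S4=20 blocked=[]
Op 4: conn=20 S1=34 S2=18 S3=44 S4=20 blocked=[]
Op 5: conn=3 S1=34 S2=1 S3=44 S4=20 blocked=[]
Op 6: conn=26 S1=34 S2=1 S3=44 S4=20 blocked=[]
Op 7: conn=9 S1=17 S2=1 S3=44 S4=20 blocked=[]
Op 8: conn=-11 S1=17 S2=1 S3=24 S4=20 blocked=[1, 2, 3, 4]
Op 9: conn=-18 S1=10 S2=1 S3=24 S4=20 blocked=[1, 2, 3, 4]
Op 10: conn=-18 S1=10 S2=21 S3=24 S4=20 blocked=[1, 2, 3, 4]
Op 11: conn=-35 S1=10 S2=4 S3=24 S4=20 blocked=[1, 2, 3, 4]
Op 12: conn=-45 S1=10 S2=4 S3=14 S4=20 blocked=[1, 2, 3, 4]
Op 13: conn=-52 S1=10 S2=-3 S3=14 S4=20 blocked=[1, 2, 3, 4]
Op 14: conn=-32 S1=10 S2=-3 S3=14 S4=20 blocked=[1, 2, 3, 4]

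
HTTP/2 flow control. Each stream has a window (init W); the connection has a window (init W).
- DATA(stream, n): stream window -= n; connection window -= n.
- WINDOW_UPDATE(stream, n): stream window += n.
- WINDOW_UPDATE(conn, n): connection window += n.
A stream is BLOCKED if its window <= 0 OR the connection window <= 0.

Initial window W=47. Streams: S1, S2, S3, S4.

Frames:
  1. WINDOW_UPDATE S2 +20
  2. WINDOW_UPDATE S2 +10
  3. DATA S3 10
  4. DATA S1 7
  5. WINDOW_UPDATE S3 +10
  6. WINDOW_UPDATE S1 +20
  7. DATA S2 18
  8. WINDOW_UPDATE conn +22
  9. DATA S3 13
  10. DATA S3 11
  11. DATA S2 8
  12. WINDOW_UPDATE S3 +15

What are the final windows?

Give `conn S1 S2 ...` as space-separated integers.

Op 1: conn=47 S1=47 S2=67 S3=47 S4=47 blocked=[]
Op 2: conn=47 S1=47 S2=77 S3=47 S4=47 blocked=[]
Op 3: conn=37 S1=47 S2=77 S3=37 S4=47 blocked=[]
Op 4: conn=30 S1=40 S2=77 S3=37 S4=47 blocked=[]
Op 5: conn=30 S1=40 S2=77 S3=47 S4=47 blocked=[]
Op 6: conn=30 S1=60 S2=77 S3=47 S4=47 blocked=[]
Op 7: conn=12 S1=60 S2=59 S3=47 S4=47 blocked=[]
Op 8: conn=34 S1=60 S2=59 S3=47 S4=47 blocked=[]
Op 9: conn=21 S1=60 S2=59 S3=34 S4=47 blocked=[]
Op 10: conn=10 S1=60 S2=59 S3=23 S4=47 blocked=[]
Op 11: conn=2 S1=60 S2=51 S3=23 S4=47 blocked=[]
Op 12: conn=2 S1=60 S2=51 S3=38 S4=47 blocked=[]

Answer: 2 60 51 38 47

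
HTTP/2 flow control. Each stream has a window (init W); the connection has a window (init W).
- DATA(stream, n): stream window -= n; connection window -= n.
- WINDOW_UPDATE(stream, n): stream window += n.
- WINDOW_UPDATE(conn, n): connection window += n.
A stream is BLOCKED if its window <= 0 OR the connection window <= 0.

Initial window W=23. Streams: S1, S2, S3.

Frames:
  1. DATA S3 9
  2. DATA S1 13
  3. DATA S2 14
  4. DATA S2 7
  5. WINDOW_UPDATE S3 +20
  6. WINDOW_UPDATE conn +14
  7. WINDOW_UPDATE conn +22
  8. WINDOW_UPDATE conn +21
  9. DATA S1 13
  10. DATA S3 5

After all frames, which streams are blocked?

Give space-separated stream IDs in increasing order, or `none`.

Op 1: conn=14 S1=23 S2=23 S3=14 blocked=[]
Op 2: conn=1 S1=10 S2=23 S3=14 blocked=[]
Op 3: conn=-13 S1=10 S2=9 S3=14 blocked=[1, 2, 3]
Op 4: conn=-20 S1=10 S2=2 S3=14 blocked=[1, 2, 3]
Op 5: conn=-20 S1=10 S2=2 S3=34 blocked=[1, 2, 3]
Op 6: conn=-6 S1=10 S2=2 S3=34 blocked=[1, 2, 3]
Op 7: conn=16 S1=10 S2=2 S3=34 blocked=[]
Op 8: conn=37 S1=10 S2=2 S3=34 blocked=[]
Op 9: conn=24 S1=-3 S2=2 S3=34 blocked=[1]
Op 10: conn=19 S1=-3 S2=2 S3=29 blocked=[1]

Answer: S1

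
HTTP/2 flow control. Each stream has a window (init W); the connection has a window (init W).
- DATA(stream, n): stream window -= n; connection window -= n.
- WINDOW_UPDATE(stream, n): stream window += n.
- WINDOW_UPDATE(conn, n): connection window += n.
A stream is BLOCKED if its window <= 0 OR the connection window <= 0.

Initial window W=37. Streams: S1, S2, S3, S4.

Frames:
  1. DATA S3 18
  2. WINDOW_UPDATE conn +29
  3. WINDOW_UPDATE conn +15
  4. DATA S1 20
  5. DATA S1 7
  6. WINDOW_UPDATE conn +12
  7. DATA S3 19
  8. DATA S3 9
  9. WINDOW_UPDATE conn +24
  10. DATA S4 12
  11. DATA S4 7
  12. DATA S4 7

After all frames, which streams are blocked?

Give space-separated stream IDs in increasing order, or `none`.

Answer: S3

Derivation:
Op 1: conn=19 S1=37 S2=37 S3=19 S4=37 blocked=[]
Op 2: conn=48 S1=37 S2=37 S3=19 S4=37 blocked=[]
Op 3: conn=63 S1=37 S2=37 S3=19 S4=37 blocked=[]
Op 4: conn=43 S1=17 S2=37 S3=19 S4=37 blocked=[]
Op 5: conn=36 S1=10 S2=37 S3=19 S4=37 blocked=[]
Op 6: conn=48 S1=10 S2=37 S3=19 S4=37 blocked=[]
Op 7: conn=29 S1=10 S2=37 S3=0 S4=37 blocked=[3]
Op 8: conn=20 S1=10 S2=37 S3=-9 S4=37 blocked=[3]
Op 9: conn=44 S1=10 S2=37 S3=-9 S4=37 blocked=[3]
Op 10: conn=32 S1=10 S2=37 S3=-9 S4=25 blocked=[3]
Op 11: conn=25 S1=10 S2=37 S3=-9 S4=18 blocked=[3]
Op 12: conn=18 S1=10 S2=37 S3=-9 S4=11 blocked=[3]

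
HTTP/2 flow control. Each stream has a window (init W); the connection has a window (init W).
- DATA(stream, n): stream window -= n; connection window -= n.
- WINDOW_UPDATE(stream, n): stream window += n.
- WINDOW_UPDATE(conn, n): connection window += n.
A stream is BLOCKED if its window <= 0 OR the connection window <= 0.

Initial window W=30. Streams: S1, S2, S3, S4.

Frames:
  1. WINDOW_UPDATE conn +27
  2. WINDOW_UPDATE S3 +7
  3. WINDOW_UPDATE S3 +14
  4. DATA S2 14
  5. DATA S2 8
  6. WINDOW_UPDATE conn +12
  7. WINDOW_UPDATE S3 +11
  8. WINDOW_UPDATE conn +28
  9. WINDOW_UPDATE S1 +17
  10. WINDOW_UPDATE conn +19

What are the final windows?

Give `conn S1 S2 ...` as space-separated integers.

Op 1: conn=57 S1=30 S2=30 S3=30 S4=30 blocked=[]
Op 2: conn=57 S1=30 S2=30 S3=37 S4=30 blocked=[]
Op 3: conn=57 S1=30 S2=30 S3=51 S4=30 blocked=[]
Op 4: conn=43 S1=30 S2=16 S3=51 S4=30 blocked=[]
Op 5: conn=35 S1=30 S2=8 S3=51 S4=30 blocked=[]
Op 6: conn=47 S1=30 S2=8 S3=51 S4=30 blocked=[]
Op 7: conn=47 S1=30 S2=8 S3=62 S4=30 blocked=[]
Op 8: conn=75 S1=30 S2=8 S3=62 S4=30 blocked=[]
Op 9: conn=75 S1=47 S2=8 S3=62 S4=30 blocked=[]
Op 10: conn=94 S1=47 S2=8 S3=62 S4=30 blocked=[]

Answer: 94 47 8 62 30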